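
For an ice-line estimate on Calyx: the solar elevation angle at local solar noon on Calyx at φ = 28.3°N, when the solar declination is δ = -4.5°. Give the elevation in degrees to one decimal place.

At local noon the hour angle is zero, so the zenith angle equals |φ − δ| = |+28.3° − (-4.500°)| = 32.800°.
Elevation = 90° − 32.800° = 57.2°.

57.2°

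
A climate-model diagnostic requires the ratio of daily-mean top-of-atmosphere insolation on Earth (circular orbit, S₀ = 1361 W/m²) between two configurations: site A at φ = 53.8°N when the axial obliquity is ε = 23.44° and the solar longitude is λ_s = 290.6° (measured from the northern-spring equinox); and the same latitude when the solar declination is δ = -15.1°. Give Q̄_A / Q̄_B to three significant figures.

— Configuration A (φ=+53.8°):
Solar declination: sin δ = sin ε · sin λ_s = sin 23.44° × sin 290.6° = -0.37235, so δ = -21.861°.
cos H₀ = −tan(+53.8°) tan(-21.861°) = 0.5482, H₀ = 0.9906 rad.
Bracket: H₀ sin φ sin δ + cos φ cos δ sin H₀ = 0.9906×0.80696×-0.37235 + 0.59061×0.92809×0.83636 = -0.297647 + 0.458442 = 0.160795.
Q̄ = (S₀/π) × [bracket] = (1361/π) × 0.160795 = 69.660 W/m².
— Configuration B (φ=+53.8°):
cos H₀ = −tan(+53.8°) tan(-15.100°) = 0.3687, H₀ = 1.1932 rad.
Bracket: H₀ sin φ sin δ + cos φ cos δ sin H₀ = 1.1932×0.80696×-0.26050 + 0.59061×0.96547×0.92956 = -0.250826 + 0.530050 = 0.279224.
Q̄ = (S₀/π) × [bracket] = (1361/π) × 0.279224 = 120.97 W/m².
Ratio Q̄_A / Q̄_B = 69.660 / 120.97 = 0.5758.

Q̄_A / Q̄_B ≈ 0.576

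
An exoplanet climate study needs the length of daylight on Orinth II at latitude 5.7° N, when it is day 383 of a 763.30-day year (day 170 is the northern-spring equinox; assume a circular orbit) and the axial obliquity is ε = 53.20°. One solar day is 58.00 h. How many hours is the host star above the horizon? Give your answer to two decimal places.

Solar longitude: L_s = 360° × (383 − 170)/763.30 = 100.459°.
sin δ = sin 53.20° × sin 100.459° = 0.78743, so δ = +51.946°.
cos h₀ = −tan ϕ · tan δ = −tan(+5.7°) × tan(+51.946°) = -0.1275, so h₀ = 1.6987 rad = 97.33°.
Daylight = 2h₀/(2π) × 58.00 h = (1.6987/π) × 58.00 = 31.36 h.

31.36 h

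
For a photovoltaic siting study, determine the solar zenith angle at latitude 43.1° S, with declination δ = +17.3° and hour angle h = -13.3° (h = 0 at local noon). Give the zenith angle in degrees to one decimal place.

cos θ_z = sin φ sin δ + cos φ cos δ cos h = -0.203188 + 0.678432 = 0.475244.
θ_z = arccos(0.475244) = 61.6°.

θ_z = 61.6°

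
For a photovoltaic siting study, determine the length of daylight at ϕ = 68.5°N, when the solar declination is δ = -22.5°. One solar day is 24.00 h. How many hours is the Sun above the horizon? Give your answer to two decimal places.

cos h₀ = −tan ϕ · tan δ = 1.0515 ≥ 1, so the Sun never rises (polar night) and h₀ = 0.
Daylight = 2h₀/(2π) × 24.00 h = (0.0000/π) × 24.00 = 0.00 h.

0.00 h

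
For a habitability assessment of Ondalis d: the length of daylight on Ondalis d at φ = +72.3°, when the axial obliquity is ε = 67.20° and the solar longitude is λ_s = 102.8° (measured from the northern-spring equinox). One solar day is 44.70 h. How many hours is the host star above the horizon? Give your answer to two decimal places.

Solar declination: sin δ = sin ε · sin λ_s = sin 67.20° × sin 102.8° = 0.89895, so δ = +64.021°.
Sunrise equation: cos H₀ = −tan φ · tan δ = -6.4304 ≤ −1, so the host star never sets (polar day) and H₀ = π.
Daylight = 2H₀/(2π) × 44.70 h = (3.1416/π) × 44.70 = 44.70 h.

44.70 h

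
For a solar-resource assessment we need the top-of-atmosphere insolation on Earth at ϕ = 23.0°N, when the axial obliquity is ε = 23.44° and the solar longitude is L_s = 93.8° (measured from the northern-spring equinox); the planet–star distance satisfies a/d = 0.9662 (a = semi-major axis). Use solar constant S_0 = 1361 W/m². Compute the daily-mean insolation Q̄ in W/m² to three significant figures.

Solar declination: sin δ = sin ε · sin L_s = sin 23.44° × sin 93.8° = 0.39691, so δ = +23.385°.
cos h₀ = −tan(+23.0°) tan(+23.385°) = -0.1836, h₀ = 1.7554 rad.
Bracket: h₀ sin ϕ sin δ + cos ϕ cos δ sin h₀ = 1.7554×0.39073×0.39691 + 0.92050×0.91786×0.98301 = 0.272236 + 0.830535 = 1.102771.
Inverse-square distance factor (a/d)² = 0.9662² = 0.933542.
Q̄ = (S_0/π) × 0.933542 × [bracket] = (1361/π) × 0.933542 × 1.102771 = 446.0 W/m².

Q̄ ≈ 446 W/m²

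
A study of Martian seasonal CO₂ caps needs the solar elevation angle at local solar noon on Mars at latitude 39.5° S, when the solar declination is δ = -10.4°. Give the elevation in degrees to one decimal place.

60.9°

At local noon the hour angle is zero, so the zenith angle equals |ϕ − δ| = |-39.5° − (-10.400°)| = 29.100°.
Elevation = 90° − 29.100° = 60.9°.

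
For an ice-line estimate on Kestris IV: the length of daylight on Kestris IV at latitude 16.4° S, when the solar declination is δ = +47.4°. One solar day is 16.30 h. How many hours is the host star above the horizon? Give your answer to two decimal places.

6.46 h

cos H₀ = −tan φ · tan δ = −tan(-16.4°) × tan(+47.400°) = 0.3201, so H₀ = 1.2450 rad = 71.33°.
Daylight = 2H₀/(2π) × 16.30 h = (1.2450/π) × 16.30 = 6.46 h.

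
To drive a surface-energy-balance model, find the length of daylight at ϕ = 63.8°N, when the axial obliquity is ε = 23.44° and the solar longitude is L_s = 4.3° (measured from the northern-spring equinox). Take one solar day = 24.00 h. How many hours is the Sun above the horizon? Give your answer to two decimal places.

Solar declination: sin δ = sin ε · sin L_s = sin 23.44° × sin 4.3° = 0.02983, so δ = +1.709°.
cos h₀ = −tan ϕ · tan δ = −tan(+63.8°) × tan(+1.709°) = -0.0606, so h₀ = 1.6315 rad = 93.48°.
Daylight = 2h₀/(2π) × 24.00 h = (1.6315/π) × 24.00 = 12.46 h.

12.46 h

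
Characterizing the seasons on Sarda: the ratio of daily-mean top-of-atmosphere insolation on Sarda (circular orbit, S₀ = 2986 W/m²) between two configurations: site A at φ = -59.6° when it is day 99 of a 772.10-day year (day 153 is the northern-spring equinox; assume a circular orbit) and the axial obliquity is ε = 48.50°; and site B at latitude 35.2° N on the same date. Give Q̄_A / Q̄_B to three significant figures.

— Configuration A (φ=-59.6°):
Solar longitude: λ_s = 360° × (99 − 153)/772.10 = -25.178°, i.e. -25.178° + 360° = 334.822°.
sin δ = sin 48.50° × sin 334.822° = -0.31863, so δ = -18.580°.
cos H₀ = −tan(-59.6°) tan(-18.580°) = -0.5730, H₀ = 2.1809 rad.
Bracket: H₀ sin φ sin δ + cos φ cos δ sin H₀ = 2.1809×-0.86251×-0.31863 + 0.50603×0.94788×0.81959 = 0.599358 + 0.393121 = 0.992479.
Q̄ = (S₀/π) × [bracket] = (2986/π) × 0.992479 = 943.32 W/m².
— Configuration B (φ=+35.2°):
cos H₀ = −tan(+35.2°) tan(-18.580°) = 0.2371, H₀ = 1.3314 rad.
Bracket: H₀ sin φ sin δ + cos φ cos δ sin H₀ = 1.3314×0.57643×-0.31863 + 0.81714×0.94788×0.97148 = -0.244535 + 0.752460 = 0.507925.
Q̄ = (S₀/π) × [bracket] = (2986/π) × 0.507925 = 482.77 W/m².
Ratio Q̄_A / Q̄_B = 943.32 / 482.77 = 1.954.

Q̄_A / Q̄_B ≈ 1.95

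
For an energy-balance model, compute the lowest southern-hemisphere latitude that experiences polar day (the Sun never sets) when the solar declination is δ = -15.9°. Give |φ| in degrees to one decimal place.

Polar day requires cos H₀ = −tan φ tan δ ≤ −1, i.e. tan φ tan δ ≥ 1.
The boundary is |tan φ| · |tan δ| = 1, so |φ| = 90° − |δ| = 90° − 15.9° = 74.1° in the southern hemisphere.

|φ| = 74.1°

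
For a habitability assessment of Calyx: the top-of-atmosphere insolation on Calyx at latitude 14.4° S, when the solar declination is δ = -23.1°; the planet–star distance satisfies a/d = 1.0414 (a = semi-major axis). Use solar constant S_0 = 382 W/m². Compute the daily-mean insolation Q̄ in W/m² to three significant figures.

Q̄ ≈ 138 W/m²

cos h₀ = −tan(-14.4°) tan(-23.100°) = -0.1095, h₀ = 1.6805 rad.
Bracket: h₀ sin ϕ sin δ + cos ϕ cos δ sin h₀ = 1.6805×-0.24869×-0.39234 + 0.96858×0.91982×0.99399 = 0.163968 + 0.885565 = 1.049533.
Inverse-square distance factor (a/d)² = 1.0414² = 1.084514.
Q̄ = (S_0/π) × 1.084514 × [bracket] = (382/π) × 1.084514 × 1.049533 = 138.4 W/m².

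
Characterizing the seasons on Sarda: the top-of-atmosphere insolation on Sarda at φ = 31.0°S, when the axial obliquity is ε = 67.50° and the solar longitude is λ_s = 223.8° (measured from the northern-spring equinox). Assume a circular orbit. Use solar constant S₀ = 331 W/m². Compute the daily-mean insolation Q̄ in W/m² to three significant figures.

Solar declination: sin δ = sin ε · sin λ_s = sin 67.50° × sin 223.8° = -0.63946, so δ = -39.751°.
cos H₀ = −tan(-31.0°) tan(-39.751°) = -0.4998, H₀ = 2.0941 rad.
Bracket: H₀ sin φ sin δ + cos φ cos δ sin H₀ = 2.0941×-0.51504×-0.63946 + 0.85717×0.76883×0.86617 = 0.689687 + 0.570822 = 1.260509.
Q̄ = (S₀/π) × [bracket] = (331/π) × 1.260509 = 132.8 W/m².

Q̄ ≈ 133 W/m²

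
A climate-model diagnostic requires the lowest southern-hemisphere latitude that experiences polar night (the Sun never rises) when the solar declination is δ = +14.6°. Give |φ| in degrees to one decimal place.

|φ| = 75.4°

Polar night requires cos H₀ = −tan φ tan δ ≥ 1, i.e. tan φ tan δ ≤ −1.
The boundary is |tan φ| · |tan δ| = 1, so |φ| = 90° − |δ| = 90° − 14.6° = 75.4° in the southern hemisphere.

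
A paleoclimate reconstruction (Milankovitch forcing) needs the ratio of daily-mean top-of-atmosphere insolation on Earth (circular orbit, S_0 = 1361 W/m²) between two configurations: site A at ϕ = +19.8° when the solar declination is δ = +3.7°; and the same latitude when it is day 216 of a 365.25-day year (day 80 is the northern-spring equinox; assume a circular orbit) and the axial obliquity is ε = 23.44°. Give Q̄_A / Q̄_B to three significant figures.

Q̄_A / Q̄_B ≈ 0.919

— Configuration A (ϕ=+19.8°):
cos h₀ = −tan(+19.8°) tan(+3.700°) = -0.0233, h₀ = 1.5941 rad.
Bracket: h₀ sin ϕ sin δ + cos ϕ cos δ sin h₀ = 1.5941×0.33874×0.06453 + 0.94088×0.99792×0.99973 = 0.034845 + 0.938669 = 0.973514.
Q̄ = (S_0/π) × [bracket] = (1361/π) × 0.973514 = 421.75 W/m².
— Configuration B (ϕ=+19.8°):
Solar longitude: L_s = 360° × (216 − 80)/365.25 = 134.045°.
sin δ = sin 23.44° × sin 134.045° = 0.28593, so δ = +16.614°.
cos h₀ = −tan(+19.8°) tan(+16.614°) = -0.1074, h₀ = 1.6784 rad.
Bracket: h₀ sin ϕ sin δ + cos ϕ cos δ sin h₀ = 1.6784×0.33874×0.28593 + 0.94088×0.95825×0.99421 = 0.162563 + 0.896378 = 1.058941.
Q̄ = (S_0/π) × [bracket] = (1361/π) × 1.058941 = 458.75 W/m².
Ratio Q̄_A / Q̄_B = 421.75 / 458.75 = 0.9193.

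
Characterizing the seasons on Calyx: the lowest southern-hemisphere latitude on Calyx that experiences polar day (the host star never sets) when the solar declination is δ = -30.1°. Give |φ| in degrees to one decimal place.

|φ| = 59.9°

Polar day requires cos H₀ = −tan φ tan δ ≤ −1, i.e. tan φ tan δ ≥ 1.
The boundary is |tan φ| · |tan δ| = 1, so |φ| = 90° − |δ| = 90° − 30.1° = 59.9° in the southern hemisphere.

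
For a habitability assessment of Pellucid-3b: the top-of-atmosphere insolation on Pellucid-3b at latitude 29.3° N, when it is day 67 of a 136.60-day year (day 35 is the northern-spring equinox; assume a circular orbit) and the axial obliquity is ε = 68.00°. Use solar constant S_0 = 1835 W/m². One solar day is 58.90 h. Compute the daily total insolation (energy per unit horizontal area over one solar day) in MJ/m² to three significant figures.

Solar longitude: L_s = 360° × (67 − 35)/136.60 = 84.334°.
sin δ = sin 68.00° × sin 84.334° = 0.92265, so δ = +67.317°.
cos h₀ = −tan(+29.3°) tan(+67.317°) = -1.3427 ≤ −1 ⇒ polar day, h₀ = π.
Bracket: h₀ sin ϕ sin δ + cos ϕ cos δ sin h₀ = 3.1416×0.48938×0.92265 + 0.87207×0.38563×0.00000 = 1.418516 + 0.000000 = 1.418516.
Q̄ = (S_0/π) × [bracket] = (1835/π) × 1.418516 = 828.55 W/m².
Daily total = Q̄ × 58.90 h × 3600 s/h = 828.55 × 58.90 × 3600 / 10⁶ = 175.7 MJ/m².

176 MJ/m²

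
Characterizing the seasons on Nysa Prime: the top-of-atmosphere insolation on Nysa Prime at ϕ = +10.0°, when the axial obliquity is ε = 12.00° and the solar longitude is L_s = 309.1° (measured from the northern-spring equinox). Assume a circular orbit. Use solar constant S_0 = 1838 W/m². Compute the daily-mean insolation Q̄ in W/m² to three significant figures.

Solar declination: sin δ = sin ε · sin L_s = sin 12.00° × sin 309.1° = -0.16135, so δ = -9.285°.
cos h₀ = −tan(+10.0°) tan(-9.285°) = 0.0288, h₀ = 1.5420 rad.
Bracket: h₀ sin ϕ sin δ + cos ϕ cos δ sin h₀ = 1.5420×0.17365×-0.16135 + 0.98481×0.98690×0.99958 = -0.043204 + 0.971501 = 0.928297.
Q̄ = (S_0/π) × [bracket] = (1838/π) × 0.928297 = 543.1 W/m².

Q̄ ≈ 543 W/m²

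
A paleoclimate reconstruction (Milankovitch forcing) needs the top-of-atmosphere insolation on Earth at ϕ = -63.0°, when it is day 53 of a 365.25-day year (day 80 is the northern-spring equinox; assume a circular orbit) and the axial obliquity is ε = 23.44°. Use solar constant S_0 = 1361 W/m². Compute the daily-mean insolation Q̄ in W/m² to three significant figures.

Solar longitude: L_s = 360° × (53 − 80)/365.25 = -26.612°, i.e. -26.612° + 360° = 333.388°.
sin δ = sin 23.44° × sin 333.388° = -0.17819, so δ = -10.264°.
cos h₀ = −tan(-63.0°) tan(-10.264°) = -0.3554, h₀ = 1.9341 rad.
Bracket: h₀ sin ϕ sin δ + cos ϕ cos δ sin h₀ = 1.9341×-0.89101×-0.17819 + 0.45399×0.98400×0.93471 = 0.307075 + 0.417559 = 0.724634.
Q̄ = (S_0/π) × [bracket] = (1361/π) × 0.724634 = 313.9 W/m².

Q̄ ≈ 314 W/m²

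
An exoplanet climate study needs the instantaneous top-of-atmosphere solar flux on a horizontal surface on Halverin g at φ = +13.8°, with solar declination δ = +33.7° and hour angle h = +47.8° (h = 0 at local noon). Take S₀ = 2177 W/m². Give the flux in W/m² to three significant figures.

1.47e+03 W/m²

cos θ_z = sin φ sin δ + cos φ cos δ cos h = 0.132349 + 0.542709 = 0.675058.
Flux = S₀ · cos θ_z = 2177 × 0.675058 = 1470 W/m².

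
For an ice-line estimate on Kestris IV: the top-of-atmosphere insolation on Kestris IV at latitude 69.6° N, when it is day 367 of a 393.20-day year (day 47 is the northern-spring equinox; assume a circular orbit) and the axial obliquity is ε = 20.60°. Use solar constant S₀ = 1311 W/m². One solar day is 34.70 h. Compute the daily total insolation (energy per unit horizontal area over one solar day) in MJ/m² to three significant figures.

Solar longitude: λ_s = 360° × (367 − 47)/393.20 = 292.981°.
sin δ = sin 20.60° × sin 292.981° = -0.32392, so δ = -18.900°.
cos H₀ = −tan(+69.6°) tan(-18.900°) = 0.9206, H₀ = 0.4011 rad.
Bracket: H₀ sin φ sin δ + cos φ cos δ sin H₀ = 0.4011×0.93728×-0.32392 + 0.34857×0.94609×0.39045 = -0.121775 + 0.128762 = 0.006987.
Q̄ = (S₀/π) × [bracket] = (1311/π) × 0.006987 = 2.9157 W/m².
Daily total = Q̄ × 34.70 h × 3600 s/h = 2.9157 × 34.70 × 3600 / 10⁶ = 0.3642 MJ/m².

0.364 MJ/m²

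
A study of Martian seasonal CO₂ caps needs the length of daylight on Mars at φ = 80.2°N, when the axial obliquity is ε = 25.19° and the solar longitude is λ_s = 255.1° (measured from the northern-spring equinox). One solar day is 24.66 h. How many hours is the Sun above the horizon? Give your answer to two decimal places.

Solar declination: sin δ = sin ε · sin λ_s = sin 25.19° × sin 255.1° = -0.41131, so δ = -24.287°.
cos H₀ = −tan φ · tan δ = 2.6124 ≥ 1, so the Sun never rises (polar night) and H₀ = 0.
Daylight = 2H₀/(2π) × 24.66 h = (0.0000/π) × 24.66 = 0.00 h.

0.00 h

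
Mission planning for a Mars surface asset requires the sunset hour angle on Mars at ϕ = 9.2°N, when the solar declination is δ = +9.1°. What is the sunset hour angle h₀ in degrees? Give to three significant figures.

cos h₀ = −tan ϕ · tan δ = −tan(+9.2°) × tan(+9.100°) = -0.0259, so h₀ = 1.5967 rad = 91.49°.

h₀ = 91.5°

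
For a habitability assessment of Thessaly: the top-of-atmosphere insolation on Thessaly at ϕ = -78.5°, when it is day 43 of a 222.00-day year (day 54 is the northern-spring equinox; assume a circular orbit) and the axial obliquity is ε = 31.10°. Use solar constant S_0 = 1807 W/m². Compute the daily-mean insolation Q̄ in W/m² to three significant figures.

Q̄ ≈ 291 W/m²

Solar longitude: L_s = 360° × (43 − 54)/222.00 = -17.838°, i.e. -17.838° + 360° = 342.162°.
sin δ = sin 31.10° × sin 342.162° = -0.15823, so δ = -9.104°.
cos h₀ = −tan(-78.5°) tan(-9.104°) = -0.7876, h₀ = 2.4777 rad.
Bracket: h₀ sin ϕ sin δ + cos ϕ cos δ sin h₀ = 2.4777×-0.97992×-0.15823 + 0.19937×0.98740×0.61615 = 0.384174 + 0.121294 = 0.505468.
Q̄ = (S_0/π) × [bracket] = (1807/π) × 0.505468 = 290.7 W/m².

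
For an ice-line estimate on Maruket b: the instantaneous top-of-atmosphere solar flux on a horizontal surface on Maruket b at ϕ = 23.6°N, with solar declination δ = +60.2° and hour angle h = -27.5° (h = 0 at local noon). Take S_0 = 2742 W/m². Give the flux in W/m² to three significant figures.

2.06e+03 W/m²

cos θ_z = sin ϕ sin δ + cos ϕ cos δ cos h = 0.347409 + 0.403952 = 0.751361.
Flux = S_0 · cos θ_z = 2742 × 0.751361 = 2060 W/m².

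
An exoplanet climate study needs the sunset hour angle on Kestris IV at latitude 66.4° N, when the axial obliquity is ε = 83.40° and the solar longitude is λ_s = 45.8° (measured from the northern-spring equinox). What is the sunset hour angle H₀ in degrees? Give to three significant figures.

Solar declination: sin δ = sin ε · sin λ_s = sin 83.40° × sin 45.8° = 0.71216, so δ = +45.411°.
Sunrise equation: cos H₀ = −tan φ · tan δ = -2.3220 ≤ −1, so the host star never sets (polar day) and H₀ = π.

H₀ = 180°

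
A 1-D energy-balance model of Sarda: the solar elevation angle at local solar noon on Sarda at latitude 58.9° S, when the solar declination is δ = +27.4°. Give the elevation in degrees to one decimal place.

At local noon the hour angle is zero, so the zenith angle equals |ϕ − δ| = |-58.9° − (+27.400°)| = 86.300°.
Elevation = 90° − 86.300° = 3.7°.

3.7°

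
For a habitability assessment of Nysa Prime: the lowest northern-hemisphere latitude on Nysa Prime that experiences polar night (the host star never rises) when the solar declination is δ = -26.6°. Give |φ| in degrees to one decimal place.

|φ| = 63.4°

Polar night requires cos H₀ = −tan φ tan δ ≥ 1, i.e. tan φ tan δ ≤ −1.
The boundary is |tan φ| · |tan δ| = 1, so |φ| = 90° − |δ| = 90° − 26.6° = 63.4° in the northern hemisphere.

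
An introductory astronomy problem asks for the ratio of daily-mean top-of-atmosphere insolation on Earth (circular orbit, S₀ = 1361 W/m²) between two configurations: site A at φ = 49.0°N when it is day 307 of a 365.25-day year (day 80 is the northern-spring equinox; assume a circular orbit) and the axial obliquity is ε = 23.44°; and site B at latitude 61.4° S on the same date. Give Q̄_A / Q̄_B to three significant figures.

— Configuration A (φ=+49.0°):
Solar longitude: λ_s = 360° × (307 − 80)/365.25 = 223.737°.
sin δ = sin 23.44° × sin 223.737° = -0.27501, so δ = -15.963°.
cos H₀ = −tan(+49.0°) tan(-15.963°) = 0.3291, H₀ = 1.2355 rad.
Bracket: H₀ sin φ sin δ + cos φ cos δ sin H₀ = 1.2355×0.75471×-0.27501 + 0.65606×0.96144×0.94431 = -0.256431 + 0.595635 = 0.339204.
Q̄ = (S₀/π) × [bracket] = (1361/π) × 0.339204 = 146.95 W/m².
— Configuration B (φ=-61.4°):
cos H₀ = −tan(-61.4°) tan(-15.963°) = -0.5246, H₀ = 2.1231 rad.
Bracket: H₀ sin φ sin δ + cos φ cos δ sin H₀ = 2.1231×-0.87798×-0.27501 + 0.47869×0.96144×0.85133 = 0.512629 + 0.391809 = 0.904438.
Q̄ = (S₀/π) × [bracket] = (1361/π) × 0.904438 = 391.82 W/m².
Ratio Q̄_A / Q̄_B = 146.95 / 391.82 = 0.3750.

Q̄_A / Q̄_B ≈ 0.375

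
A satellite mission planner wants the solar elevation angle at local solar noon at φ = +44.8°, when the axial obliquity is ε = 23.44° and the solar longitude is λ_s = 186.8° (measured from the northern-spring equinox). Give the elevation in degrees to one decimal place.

Solar declination: sin δ = sin ε · sin λ_s = sin 23.44° × sin 186.8° = -0.04710, so δ = -2.700°.
At local noon the hour angle is zero, so the zenith angle equals |φ − δ| = |+44.8° − (-2.700°)| = 47.500°.
Elevation = 90° − 47.500° = 42.5°.

42.5°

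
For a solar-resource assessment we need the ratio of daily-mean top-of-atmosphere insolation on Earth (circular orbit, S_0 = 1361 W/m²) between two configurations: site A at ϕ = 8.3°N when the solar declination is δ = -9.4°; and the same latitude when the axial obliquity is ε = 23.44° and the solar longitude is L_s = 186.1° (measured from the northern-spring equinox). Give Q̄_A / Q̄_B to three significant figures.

Q̄_A / Q̄_B ≈ 0.960

— Configuration A (ϕ=+8.3°):
cos h₀ = −tan(+8.3°) tan(-9.400°) = 0.0242, h₀ = 1.5466 rad.
Bracket: h₀ sin ϕ sin δ + cos ϕ cos δ sin h₀ = 1.5466×0.14436×-0.16333 + 0.98953×0.98657×0.99971 = -0.036466 + 0.975958 = 0.939492.
Q̄ = (S_0/π) × [bracket] = (1361/π) × 0.939492 = 407.01 W/m².
— Configuration B (ϕ=+8.3°):
Solar declination: sin δ = sin ε · sin L_s = sin 23.44° × sin 186.1° = -0.04227, so δ = -2.423°.
cos h₀ = −tan(+8.3°) tan(-2.423°) = 0.0062, h₀ = 1.5646 rad.
Bracket: h₀ sin ϕ sin δ + cos ϕ cos δ sin h₀ = 1.5646×0.14436×-0.04227 + 0.98953×0.99911×0.99998 = -0.009547 + 0.988630 = 0.979083.
Q̄ = (S_0/π) × [bracket] = (1361/π) × 0.979083 = 424.16 W/m².
Ratio Q̄_A / Q̄_B = 407.01 / 424.16 = 0.9596.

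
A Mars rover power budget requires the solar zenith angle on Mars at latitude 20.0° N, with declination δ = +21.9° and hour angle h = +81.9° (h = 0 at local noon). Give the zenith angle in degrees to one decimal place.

cos θ_z = sin ϕ sin δ + cos ϕ cos δ cos h = 0.127569 + 0.122849 = 0.250418.
θ_z = arccos(0.250418) = 75.5°.

θ_z = 75.5°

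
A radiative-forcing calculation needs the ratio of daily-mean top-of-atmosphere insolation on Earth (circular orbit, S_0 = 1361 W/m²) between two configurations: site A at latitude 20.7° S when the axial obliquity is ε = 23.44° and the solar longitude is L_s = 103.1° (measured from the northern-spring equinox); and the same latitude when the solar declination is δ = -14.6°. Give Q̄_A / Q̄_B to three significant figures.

Q̄_A / Q̄_B ≈ 0.627

— Configuration A (ϕ=-20.7°):
Solar declination: sin δ = sin ε · sin L_s = sin 23.44° × sin 103.1° = 0.38744, so δ = +22.795°.
cos h₀ = −tan(-20.7°) tan(+22.795°) = 0.1588, h₀ = 1.4113 rad.
Bracket: h₀ sin ϕ sin δ + cos ϕ cos δ sin h₀ = 1.4113×-0.35347×0.38744 + 0.93544×0.92190×0.98731 = -0.193275 + 0.851439 = 0.658164.
Q̄ = (S_0/π) × [bracket] = (1361/π) × 0.658164 = 285.13 W/m².
— Configuration B (ϕ=-20.7°):
cos h₀ = −tan(-20.7°) tan(-14.600°) = -0.0984, h₀ = 1.6694 rad.
Bracket: h₀ sin ϕ sin δ + cos ϕ cos δ sin h₀ = 1.6694×-0.35347×-0.25207 + 0.93544×0.96771×0.99514 = 0.148742 + 0.900835 = 1.049577.
Q̄ = (S_0/π) × [bracket] = (1361/π) × 1.049577 = 454.70 W/m².
Ratio Q̄_A / Q̄_B = 285.13 / 454.70 = 0.6271.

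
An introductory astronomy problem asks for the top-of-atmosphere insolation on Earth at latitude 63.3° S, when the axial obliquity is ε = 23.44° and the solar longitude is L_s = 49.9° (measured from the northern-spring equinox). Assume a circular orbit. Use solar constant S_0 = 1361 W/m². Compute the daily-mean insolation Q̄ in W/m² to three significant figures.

Q̄ ≈ 39.3 W/m²

Solar declination: sin δ = sin ε · sin L_s = sin 23.44° × sin 49.9° = 0.30428, so δ = +17.715°.
cos h₀ = −tan(-63.3°) tan(+17.715°) = 0.6351, h₀ = 0.8827 rad.
Bracket: h₀ sin ϕ sin δ + cos ϕ cos δ sin h₀ = 0.8827×-0.89337×0.30428 + 0.44932×0.95258×0.77243 = -0.239948 + 0.330610 = 0.090662.
Q̄ = (S_0/π) × [bracket] = (1361/π) × 0.090662 = 39.28 W/m².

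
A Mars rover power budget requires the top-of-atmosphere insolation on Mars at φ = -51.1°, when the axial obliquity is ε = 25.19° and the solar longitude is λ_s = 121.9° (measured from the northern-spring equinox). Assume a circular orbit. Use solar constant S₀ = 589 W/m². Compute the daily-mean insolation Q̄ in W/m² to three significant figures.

Q̄ ≈ 39.9 W/m²

Solar declination: sin δ = sin ε · sin λ_s = sin 25.19° × sin 121.9° = 0.36134, so δ = +21.183°.
cos H₀ = −tan(-51.1°) tan(+21.183°) = 0.4803, H₀ = 1.0698 rad.
Bracket: H₀ sin φ sin δ + cos φ cos δ sin H₀ = 1.0698×-0.77824×0.36134 + 0.62796×0.93243×0.87712 = -0.300838 + 0.513579 = 0.212741.
Q̄ = (S₀/π) × [bracket] = (589/π) × 0.212741 = 39.89 W/m².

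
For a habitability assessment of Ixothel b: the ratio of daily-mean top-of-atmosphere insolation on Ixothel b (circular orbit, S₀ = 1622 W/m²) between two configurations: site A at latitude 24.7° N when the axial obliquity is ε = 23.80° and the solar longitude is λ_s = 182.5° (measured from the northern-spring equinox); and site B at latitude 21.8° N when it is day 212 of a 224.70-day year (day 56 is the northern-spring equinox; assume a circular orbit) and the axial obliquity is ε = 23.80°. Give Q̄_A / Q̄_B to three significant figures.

— Configuration A (φ=+24.7°):
Solar declination: sin δ = sin ε · sin λ_s = sin 23.80° × sin 182.5° = -0.01760, so δ = -1.009°.
cos H₀ = −tan(+24.7°) tan(-1.009°) = 0.0081, H₀ = 1.5627 rad.
Bracket: H₀ sin φ sin δ + cos φ cos δ sin H₀ = 1.5627×0.41787×-0.01760 + 0.90851×0.99985×0.99997 = -0.011493 + 0.908346 = 0.896853.
Q̄ = (S₀/π) × [bracket] = (1622/π) × 0.896853 = 463.04 W/m².
— Configuration B (φ=+21.8°):
Solar longitude: λ_s = 360° × (212 − 56)/224.70 = 249.933°.
sin δ = sin 23.80° × sin 249.933° = -0.37905, so δ = -22.275°.
cos H₀ = −tan(+21.8°) tan(-22.275°) = 0.1638, H₀ = 1.4062 rad.
Bracket: H₀ sin φ sin δ + cos φ cos δ sin H₀ = 1.4062×0.37137×-0.37905 + 0.92849×0.92538×0.98649 = -0.197948 + 0.847598 = 0.649650.
Q̄ = (S₀/π) × [bracket] = (1622/π) × 0.649650 = 335.41 W/m².
Ratio Q̄_A / Q̄_B = 463.04 / 335.41 = 1.381.

Q̄_A / Q̄_B ≈ 1.38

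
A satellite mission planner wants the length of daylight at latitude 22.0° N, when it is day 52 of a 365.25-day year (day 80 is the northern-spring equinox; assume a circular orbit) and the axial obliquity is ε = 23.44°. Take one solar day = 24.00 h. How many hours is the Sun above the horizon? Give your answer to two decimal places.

11.42 h

Solar longitude: L_s = 360° × (52 − 80)/365.25 = -27.598°, i.e. -27.598° + 360° = 332.402°.
sin δ = sin 23.44° × sin 332.402° = -0.18428, so δ = -10.619°.
cos h₀ = −tan ϕ · tan δ = −tan(+22.0°) × tan(-10.619°) = 0.0758, so h₀ = 1.4950 rad = 85.66°.
Daylight = 2h₀/(2π) × 24.00 h = (1.4950/π) × 24.00 = 11.42 h.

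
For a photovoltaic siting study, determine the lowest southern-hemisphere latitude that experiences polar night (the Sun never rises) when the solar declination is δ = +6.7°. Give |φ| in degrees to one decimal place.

Polar night requires cos H₀ = −tan φ tan δ ≥ 1, i.e. tan φ tan δ ≤ −1.
The boundary is |tan φ| · |tan δ| = 1, so |φ| = 90° − |δ| = 90° − 6.7° = 83.3° in the southern hemisphere.

|φ| = 83.3°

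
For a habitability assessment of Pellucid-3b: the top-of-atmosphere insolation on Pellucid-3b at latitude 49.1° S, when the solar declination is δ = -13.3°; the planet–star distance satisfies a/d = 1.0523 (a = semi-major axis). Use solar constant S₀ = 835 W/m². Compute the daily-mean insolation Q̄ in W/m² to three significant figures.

Q̄ ≈ 275 W/m²

cos H₀ = −tan(-49.1°) tan(-13.300°) = -0.2729, H₀ = 1.8472 rad.
Bracket: H₀ sin φ sin δ + cos φ cos δ sin H₀ = 1.8472×-0.75585×-0.23005 + 0.65474×0.97318×0.96204 = 0.321197 + 0.612993 = 0.934190.
Inverse-square distance factor (a/d)² = 1.0523² = 1.107335.
Q̄ = (S₀/π) × 1.107335 × [bracket] = (835/π) × 1.107335 × 0.934190 = 274.9 W/m².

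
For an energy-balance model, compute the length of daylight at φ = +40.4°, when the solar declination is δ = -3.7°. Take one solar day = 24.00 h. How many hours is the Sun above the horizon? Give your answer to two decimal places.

cos H₀ = −tan φ · tan δ = −tan(+40.4°) × tan(-3.700°) = 0.0550, so H₀ = 1.5157 rad = 86.85°.
Daylight = 2H₀/(2π) × 24.00 h = (1.5157/π) × 24.00 = 11.58 h.

11.58 h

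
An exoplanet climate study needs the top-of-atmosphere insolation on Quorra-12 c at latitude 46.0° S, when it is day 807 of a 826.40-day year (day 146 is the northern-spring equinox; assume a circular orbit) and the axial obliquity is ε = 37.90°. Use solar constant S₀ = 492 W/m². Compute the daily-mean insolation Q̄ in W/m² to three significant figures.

Q̄ ≈ 218 W/m²

Solar longitude: λ_s = 360° × (807 − 146)/826.40 = 287.948°.
sin δ = sin 37.90° × sin 287.948° = -0.58439, so δ = -35.760°.
cos H₀ = −tan(-46.0°) tan(-35.760°) = -0.7458, H₀ = 2.4125 rad.
Bracket: H₀ sin φ sin δ + cos φ cos δ sin H₀ = 2.4125×-0.71934×-0.58439 + 0.69466×0.81147×0.66622 = 1.014155 + 0.375545 = 1.389700.
Q̄ = (S₀/π) × [bracket] = (492/π) × 1.389700 = 217.6 W/m².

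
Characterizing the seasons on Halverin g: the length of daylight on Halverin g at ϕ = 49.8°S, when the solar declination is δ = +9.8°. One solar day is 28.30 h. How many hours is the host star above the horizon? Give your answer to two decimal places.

12.30 h

cos h₀ = −tan ϕ · tan δ = −tan(-49.8°) × tan(+9.800°) = 0.2044, so h₀ = 1.3649 rad = 78.21°.
Daylight = 2h₀/(2π) × 28.30 h = (1.3649/π) × 28.30 = 12.30 h.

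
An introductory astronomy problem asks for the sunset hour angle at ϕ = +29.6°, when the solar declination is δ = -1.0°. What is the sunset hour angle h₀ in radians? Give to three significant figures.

h₀ = 1.56 rad

cos h₀ = −tan ϕ · tan δ = −tan(+29.6°) × tan(-1.000°) = 0.0099, so h₀ = 1.5609 rad = 89.43°.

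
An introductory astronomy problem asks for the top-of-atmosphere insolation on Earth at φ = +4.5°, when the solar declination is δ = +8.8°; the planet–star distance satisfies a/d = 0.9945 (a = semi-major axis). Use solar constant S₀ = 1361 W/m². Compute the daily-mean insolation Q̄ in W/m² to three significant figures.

cos H₀ = −tan(+4.5°) tan(+8.800°) = -0.0122, H₀ = 1.5830 rad.
Bracket: H₀ sin φ sin δ + cos φ cos δ sin H₀ = 1.5830×0.07846×0.15299 + 0.99692×0.98823×0.99993 = 0.019002 + 0.985117 = 1.004119.
Inverse-square distance factor (a/d)² = 0.9945² = 0.989030.
Q̄ = (S₀/π) × 0.989030 × [bracket] = (1361/π) × 0.989030 × 1.004119 = 430.2 W/m².

Q̄ ≈ 430 W/m²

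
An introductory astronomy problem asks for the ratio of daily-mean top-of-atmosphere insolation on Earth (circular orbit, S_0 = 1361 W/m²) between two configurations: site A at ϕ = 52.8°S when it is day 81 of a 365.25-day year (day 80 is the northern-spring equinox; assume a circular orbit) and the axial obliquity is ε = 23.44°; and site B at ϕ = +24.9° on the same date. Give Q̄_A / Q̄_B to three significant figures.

Q̄_A / Q̄_B ≈ 0.654

— Configuration A (ϕ=-52.8°):
Solar longitude: L_s = 360° × (81 − 80)/365.25 = 0.986°.
sin δ = sin 23.44° × sin 0.986° = 0.00684, so δ = +0.392°.
cos h₀ = −tan(-52.8°) tan(+0.392°) = 0.0090, h₀ = 1.5618 rad.
Bracket: h₀ sin ϕ sin δ + cos ϕ cos δ sin h₀ = 1.5618×-0.79653×0.00684 + 0.60460×0.99998×0.99996 = -0.008509 + 0.604564 = 0.596055.
Q̄ = (S_0/π) × [bracket] = (1361/π) × 0.596055 = 258.22 W/m².
— Configuration B (ϕ=+24.9°):
cos h₀ = −tan(+24.9°) tan(+0.392°) = -0.0032, h₀ = 1.5740 rad.
Bracket: h₀ sin ϕ sin δ + cos ϕ cos δ sin h₀ = 1.5740×0.42104×0.00684 + 0.90704×0.99998×0.99999 = 0.004533 + 0.907013 = 0.911546.
Q̄ = (S_0/π) × [bracket] = (1361/π) × 0.911546 = 394.90 W/m².
Ratio Q̄_A / Q̄_B = 258.22 / 394.90 = 0.6539.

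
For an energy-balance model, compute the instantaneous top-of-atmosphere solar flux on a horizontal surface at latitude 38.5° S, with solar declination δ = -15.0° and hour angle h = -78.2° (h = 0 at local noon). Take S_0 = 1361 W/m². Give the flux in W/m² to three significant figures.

430 W/m²

cos θ_z = sin ϕ sin δ + cos ϕ cos δ cos h = 0.161119 + 0.154587 = 0.315706.
Flux = S_0 · cos θ_z = 1361 × 0.315706 = 429.7 W/m².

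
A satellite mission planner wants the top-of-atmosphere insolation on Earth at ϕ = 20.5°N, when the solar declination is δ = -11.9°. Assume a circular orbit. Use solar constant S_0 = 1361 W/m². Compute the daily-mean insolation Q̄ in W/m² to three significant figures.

Q̄ ≈ 349 W/m²

cos h₀ = −tan(+20.5°) tan(-11.900°) = 0.0788, h₀ = 1.4919 rad.
Bracket: h₀ sin ϕ sin δ + cos ϕ cos δ sin h₀ = 1.4919×0.35021×-0.20620 + 0.93667×0.97851×0.99689 = -0.107735 + 0.913691 = 0.805956.
Q̄ = (S_0/π) × [bracket] = (1361/π) × 0.805956 = 349.2 W/m².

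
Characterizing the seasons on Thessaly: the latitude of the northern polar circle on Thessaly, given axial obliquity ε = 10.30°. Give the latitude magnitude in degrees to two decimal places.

The polar circle is the lowest latitude that experiences at least one full rotation of continuous daylight at the northern-summer solstice; it lies at |ϕ| = 90° − ε = 90° − 10.30° = 79.70°.

79.70°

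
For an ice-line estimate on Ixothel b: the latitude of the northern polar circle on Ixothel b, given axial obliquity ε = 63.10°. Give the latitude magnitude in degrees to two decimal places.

The polar circle is the lowest latitude that experiences at least one full rotation of continuous daylight at the northern-summer solstice; it lies at |φ| = 90° − ε = 90° − 63.10° = 26.90°.

26.90°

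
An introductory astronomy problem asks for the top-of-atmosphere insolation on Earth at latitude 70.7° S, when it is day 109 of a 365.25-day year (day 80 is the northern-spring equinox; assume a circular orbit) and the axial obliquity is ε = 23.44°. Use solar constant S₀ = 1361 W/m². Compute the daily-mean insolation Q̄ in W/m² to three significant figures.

Q̄ ≈ 40.5 W/m²

Solar longitude: λ_s = 360° × (109 − 80)/365.25 = 28.583°.
sin δ = sin 23.44° × sin 28.583° = 0.19032, so δ = +10.971°.
cos H₀ = −tan(-70.7°) tan(+10.971°) = 0.5536, H₀ = 0.9841 rad.
Bracket: H₀ sin φ sin δ + cos φ cos δ sin H₀ = 0.9841×-0.94380×0.19032 + 0.33051×0.98172×0.83280 = -0.176768 + 0.270217 = 0.093449.
Q̄ = (S₀/π) × [bracket] = (1361/π) × 0.093449 = 40.48 W/m².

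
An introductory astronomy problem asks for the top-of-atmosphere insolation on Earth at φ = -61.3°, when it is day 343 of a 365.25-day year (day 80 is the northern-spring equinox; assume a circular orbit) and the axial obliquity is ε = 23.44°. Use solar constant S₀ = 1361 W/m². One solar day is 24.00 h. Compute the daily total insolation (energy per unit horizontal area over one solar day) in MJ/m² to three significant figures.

42.0 MJ/m²

Solar longitude: λ_s = 360° × (343 − 80)/365.25 = 259.220°.
sin δ = sin 23.44° × sin 259.220° = -0.39077, so δ = -23.002°.
cos H₀ = −tan(-61.3°) tan(-23.002°) = -0.7754, H₀ = 2.4582 rad.
Bracket: H₀ sin φ sin δ + cos φ cos δ sin H₀ = 2.4582×-0.87715×-0.39077 + 0.48022×0.92049×0.63146 = 0.842582 + 0.279129 = 1.121711.
Q̄ = (S₀/π) × [bracket] = (1361/π) × 1.121711 = 485.95 W/m².
Daily total = Q̄ × 24.00 h × 3600 s/h = 485.95 × 24.00 × 3600 / 10⁶ = 41.99 MJ/m².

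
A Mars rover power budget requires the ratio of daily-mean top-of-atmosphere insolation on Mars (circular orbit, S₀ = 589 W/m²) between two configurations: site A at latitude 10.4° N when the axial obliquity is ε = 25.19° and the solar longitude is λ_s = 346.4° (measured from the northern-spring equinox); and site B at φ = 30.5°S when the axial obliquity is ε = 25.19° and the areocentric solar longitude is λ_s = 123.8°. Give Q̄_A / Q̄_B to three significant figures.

Q̄_A / Q̄_B ≈ 1.75

— Configuration A (φ=+10.4°):
Solar declination: sin δ = sin ε · sin λ_s = sin 25.19° × sin 346.4° = -0.10008, so δ = -5.744°.
cos H₀ = −tan(+10.4°) tan(-5.744°) = 0.0185, H₀ = 1.5523 rad.
Bracket: H₀ sin φ sin δ + cos φ cos δ sin H₀ = 1.5523×0.18052×-0.10008 + 0.98357×0.99498×0.99983 = -0.028045 + 0.978466 = 0.950421.
Q̄ = (S₀/π) × [bracket] = (589/π) × 0.950421 = 178.19 W/m².
— Configuration B (φ=-30.5°):
sin δ = sin 25.19° × sin 123.8° = 0.35368, so δ = +20.713°.
cos H₀ = −tan(-30.5°) tan(+20.713°) = 0.2227, H₀ = 1.3462 rad.
Bracket: H₀ sin φ sin δ + cos φ cos δ sin H₀ = 1.3462×-0.50754×0.35368 + 0.86163×0.93536×0.97488 = -0.241652 + 0.785689 = 0.544037.
Q̄ = (S₀/π) × [bracket] = (589/π) × 0.544037 = 102.00 W/m².
Ratio Q̄_A / Q̄_B = 178.19 / 102.00 = 1.747.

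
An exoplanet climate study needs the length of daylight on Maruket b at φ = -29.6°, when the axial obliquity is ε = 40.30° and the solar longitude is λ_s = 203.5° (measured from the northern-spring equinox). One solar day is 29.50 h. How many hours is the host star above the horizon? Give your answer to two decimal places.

Solar declination: sin δ = sin ε · sin λ_s = sin 40.30° × sin 203.5° = -0.25791, so δ = -14.946°.
cos H₀ = −tan φ · tan δ = −tan(-29.6°) × tan(-14.946°) = -0.1516, so H₀ = 1.7230 rad = 98.72°.
Daylight = 2H₀/(2π) × 29.50 h = (1.7230/π) × 29.50 = 16.18 h.

16.18 h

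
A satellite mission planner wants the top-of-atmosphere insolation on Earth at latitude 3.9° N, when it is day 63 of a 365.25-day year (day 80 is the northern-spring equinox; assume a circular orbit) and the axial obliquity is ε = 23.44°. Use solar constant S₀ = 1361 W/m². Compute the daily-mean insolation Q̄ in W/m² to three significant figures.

Solar longitude: λ_s = 360° × (63 − 80)/365.25 = -16.756°, i.e. -16.756° + 360° = 343.244°.
sin δ = sin 23.44° × sin 343.244° = -0.11468, so δ = -6.585°.
cos H₀ = −tan(+3.9°) tan(-6.585°) = 0.0079, H₀ = 1.5629 rad.
Bracket: H₀ sin φ sin δ + cos φ cos δ sin H₀ = 1.5629×0.06802×-0.11468 + 0.99768×0.99340×0.99997 = -0.012191 + 0.991066 = 0.978875.
Q̄ = (S₀/π) × [bracket] = (1361/π) × 0.978875 = 424.1 W/m².

Q̄ ≈ 424 W/m²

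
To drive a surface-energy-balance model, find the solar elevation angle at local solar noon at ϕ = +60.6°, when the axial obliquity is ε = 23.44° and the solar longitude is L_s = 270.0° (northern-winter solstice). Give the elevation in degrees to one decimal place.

6.0°

Solar declination: sin δ = sin ε · sin L_s = sin 23.44° × sin 270.0° = -0.39779, so δ = -23.440°.
At local noon the hour angle is zero, so the zenith angle equals |ϕ − δ| = |+60.6° − (-23.440°)| = 84.040°.
Elevation = 90° − 84.040° = 6.0°.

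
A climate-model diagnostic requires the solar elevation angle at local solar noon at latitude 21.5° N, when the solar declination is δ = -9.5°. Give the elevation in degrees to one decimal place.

59.0°

At local noon the hour angle is zero, so the zenith angle equals |ϕ − δ| = |+21.5° − (-9.500°)| = 31.000°.
Elevation = 90° − 31.000° = 59.0°.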